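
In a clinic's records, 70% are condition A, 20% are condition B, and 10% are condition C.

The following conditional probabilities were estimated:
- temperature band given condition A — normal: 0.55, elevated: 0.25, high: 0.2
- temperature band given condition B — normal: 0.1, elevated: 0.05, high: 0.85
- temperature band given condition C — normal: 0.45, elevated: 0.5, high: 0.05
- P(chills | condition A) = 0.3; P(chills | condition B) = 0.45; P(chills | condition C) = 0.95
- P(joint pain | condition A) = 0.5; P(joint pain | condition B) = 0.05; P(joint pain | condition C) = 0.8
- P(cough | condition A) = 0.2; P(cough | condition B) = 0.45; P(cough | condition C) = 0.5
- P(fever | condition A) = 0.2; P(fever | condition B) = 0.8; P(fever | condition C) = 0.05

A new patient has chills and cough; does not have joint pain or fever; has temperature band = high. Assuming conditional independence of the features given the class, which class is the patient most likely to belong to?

condition A: 0.7 × 0.2 × 0.3 × (1−0.5) × 0.2 × (1−0.2) = 0.00336
condition B: 0.2 × 0.85 × 0.45 × (1−0.05) × 0.45 × (1−0.8) = 0.00654075
condition C: 0.1 × 0.05 × 0.95 × (1−0.8) × 0.5 × (1−0.05) = 0.00045125
Highest score → condition B.

condition B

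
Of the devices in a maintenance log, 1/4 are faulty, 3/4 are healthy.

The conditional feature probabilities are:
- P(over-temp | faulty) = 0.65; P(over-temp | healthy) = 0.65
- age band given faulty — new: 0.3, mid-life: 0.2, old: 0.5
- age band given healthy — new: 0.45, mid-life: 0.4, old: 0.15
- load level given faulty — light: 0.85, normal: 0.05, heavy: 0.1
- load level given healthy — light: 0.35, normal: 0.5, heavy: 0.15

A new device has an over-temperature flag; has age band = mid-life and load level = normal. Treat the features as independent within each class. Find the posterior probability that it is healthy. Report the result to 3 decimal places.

faulty: 0.25 × 0.65 × 0.2 × 0.05 = 0.001625
healthy: 0.75 × 0.65 × 0.4 × 0.5 = 0.0975
P(healthy | x) = 0.0975 / 0.099125 ≈ 0.984

0.984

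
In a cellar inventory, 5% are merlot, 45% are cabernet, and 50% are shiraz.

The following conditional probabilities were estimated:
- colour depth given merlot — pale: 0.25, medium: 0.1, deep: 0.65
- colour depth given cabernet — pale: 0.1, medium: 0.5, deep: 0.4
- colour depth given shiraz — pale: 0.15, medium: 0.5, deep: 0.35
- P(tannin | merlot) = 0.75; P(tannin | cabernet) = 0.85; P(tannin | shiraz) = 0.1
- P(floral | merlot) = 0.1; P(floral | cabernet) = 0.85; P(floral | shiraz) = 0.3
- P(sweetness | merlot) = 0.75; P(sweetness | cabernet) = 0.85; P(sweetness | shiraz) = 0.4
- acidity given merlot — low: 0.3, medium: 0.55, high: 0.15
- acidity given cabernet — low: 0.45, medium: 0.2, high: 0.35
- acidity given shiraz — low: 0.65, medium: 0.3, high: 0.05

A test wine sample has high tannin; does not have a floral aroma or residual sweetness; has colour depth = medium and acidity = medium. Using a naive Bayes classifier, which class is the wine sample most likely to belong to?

merlot: 0.05 × 0.1 × 0.75 × (1−0.1) × (1−0.75) × 0.55 = 0.0004640625
cabernet: 0.45 × 0.5 × 0.85 × (1−0.85) × (1−0.85) × 0.2 = 0.000860625
shiraz: 0.5 × 0.5 × 0.1 × (1−0.3) × (1−0.4) × 0.3 = 0.00315
Highest score → shiraz.

shiraz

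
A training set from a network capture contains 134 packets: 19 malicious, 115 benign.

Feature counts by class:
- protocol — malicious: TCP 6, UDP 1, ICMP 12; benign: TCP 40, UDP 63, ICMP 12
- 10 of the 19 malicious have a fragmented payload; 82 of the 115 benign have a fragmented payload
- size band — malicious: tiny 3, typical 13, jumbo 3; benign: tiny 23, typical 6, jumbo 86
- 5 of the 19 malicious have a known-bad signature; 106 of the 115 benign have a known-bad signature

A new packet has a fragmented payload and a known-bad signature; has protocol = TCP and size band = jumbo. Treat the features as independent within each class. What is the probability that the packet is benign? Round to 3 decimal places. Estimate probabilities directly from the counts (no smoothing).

malicious: (19/134) × (6/19) × (10/19) × (3/19) × (5/19) ≈ 0.000979212
benign: (115/134) × (40/115) × (82/115) × (86/115) × (106/115) ≈ 0.146717
P(benign | x) = 0.146717 / 0.147696212 ≈ 0.993

0.993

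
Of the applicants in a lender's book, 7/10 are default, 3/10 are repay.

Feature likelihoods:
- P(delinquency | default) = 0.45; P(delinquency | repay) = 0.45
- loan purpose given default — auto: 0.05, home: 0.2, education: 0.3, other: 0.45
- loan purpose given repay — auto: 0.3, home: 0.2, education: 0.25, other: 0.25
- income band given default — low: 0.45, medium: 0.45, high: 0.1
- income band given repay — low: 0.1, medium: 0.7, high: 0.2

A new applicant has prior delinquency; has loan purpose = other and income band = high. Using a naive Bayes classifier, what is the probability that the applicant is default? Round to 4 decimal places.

default: 0.7 × 0.45 × 0.45 × 0.1 = 0.014175
repay: 0.3 × 0.45 × 0.25 × 0.2 = 0.00675
P(default | x) = 0.014175 / 0.020925 ≈ 0.6774

0.6774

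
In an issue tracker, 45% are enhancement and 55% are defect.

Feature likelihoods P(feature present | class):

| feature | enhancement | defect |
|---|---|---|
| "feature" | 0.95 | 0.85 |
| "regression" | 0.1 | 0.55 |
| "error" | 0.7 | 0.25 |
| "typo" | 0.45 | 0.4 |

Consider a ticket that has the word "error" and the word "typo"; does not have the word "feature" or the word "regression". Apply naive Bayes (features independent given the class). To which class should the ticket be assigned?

enhancement

enhancement: 0.45 × (1−0.95) × (1−0.1) × 0.7 × 0.45 = 0.00637875
defect: 0.55 × (1−0.85) × (1−0.55) × 0.25 × 0.4 = 0.0037125
Highest score → enhancement.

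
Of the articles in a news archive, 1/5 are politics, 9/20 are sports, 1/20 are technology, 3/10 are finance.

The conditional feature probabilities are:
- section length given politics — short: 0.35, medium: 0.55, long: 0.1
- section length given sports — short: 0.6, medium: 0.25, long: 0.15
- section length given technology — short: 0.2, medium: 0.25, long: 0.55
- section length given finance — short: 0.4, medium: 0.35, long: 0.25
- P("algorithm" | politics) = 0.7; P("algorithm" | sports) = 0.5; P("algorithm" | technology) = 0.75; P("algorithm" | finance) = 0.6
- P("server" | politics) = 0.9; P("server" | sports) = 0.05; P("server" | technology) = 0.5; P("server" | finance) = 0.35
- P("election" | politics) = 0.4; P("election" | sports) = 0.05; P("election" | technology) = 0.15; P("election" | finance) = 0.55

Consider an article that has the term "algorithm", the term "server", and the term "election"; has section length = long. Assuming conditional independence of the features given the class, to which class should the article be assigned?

finance

politics: 0.2 × 0.1 × 0.7 × 0.9 × 0.4 = 0.00504
sports: 0.45 × 0.15 × 0.5 × 0.05 × 0.05 = 0.000084375
technology: 0.05 × 0.55 × 0.75 × 0.5 × 0.15 = 0.001546875
finance: 0.3 × 0.25 × 0.6 × 0.35 × 0.55 = 0.0086625
Highest score → finance.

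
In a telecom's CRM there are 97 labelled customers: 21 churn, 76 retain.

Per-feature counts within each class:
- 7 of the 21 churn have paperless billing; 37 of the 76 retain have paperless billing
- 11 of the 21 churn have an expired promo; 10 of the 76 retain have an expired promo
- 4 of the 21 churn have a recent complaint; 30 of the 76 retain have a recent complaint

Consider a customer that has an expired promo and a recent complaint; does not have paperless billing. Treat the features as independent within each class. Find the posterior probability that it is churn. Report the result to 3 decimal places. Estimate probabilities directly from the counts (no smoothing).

0.408

churn: (21/97) × (14/21) × (11/21) × (4/21) ≈ 0.0144003
retain: (76/97) × (39/76) × (10/76) × (30/76) ≈ 0.0208827
P(churn | x) = 0.0144003 / 0.035283 ≈ 0.408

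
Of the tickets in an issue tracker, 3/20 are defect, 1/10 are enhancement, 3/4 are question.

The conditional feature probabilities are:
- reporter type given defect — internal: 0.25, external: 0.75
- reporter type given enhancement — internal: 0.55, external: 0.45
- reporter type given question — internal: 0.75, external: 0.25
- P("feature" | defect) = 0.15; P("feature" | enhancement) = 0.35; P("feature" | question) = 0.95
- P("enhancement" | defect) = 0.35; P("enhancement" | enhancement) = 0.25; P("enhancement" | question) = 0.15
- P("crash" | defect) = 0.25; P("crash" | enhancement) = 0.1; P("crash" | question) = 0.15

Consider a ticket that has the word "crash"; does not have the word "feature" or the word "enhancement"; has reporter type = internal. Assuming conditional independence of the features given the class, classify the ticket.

defect: 0.15 × 0.25 × (1−0.15) × (1−0.35) × 0.25 = 0.0051796875
enhancement: 0.1 × 0.55 × (1−0.35) × (1−0.25) × 0.1 = 0.00268125
question: 0.75 × 0.75 × (1−0.95) × (1−0.15) × 0.15 = 0.0035859375
Highest score → defect.

defect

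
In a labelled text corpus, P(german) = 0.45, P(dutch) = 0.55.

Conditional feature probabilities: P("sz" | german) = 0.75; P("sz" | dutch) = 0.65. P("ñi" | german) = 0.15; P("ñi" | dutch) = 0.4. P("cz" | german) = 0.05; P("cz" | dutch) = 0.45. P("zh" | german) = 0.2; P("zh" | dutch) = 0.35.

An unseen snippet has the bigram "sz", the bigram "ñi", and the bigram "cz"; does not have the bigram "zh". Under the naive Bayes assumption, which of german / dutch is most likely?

dutch

german: 0.45 × 0.75 × 0.15 × 0.05 × (1−0.2) = 0.002025
dutch: 0.55 × 0.65 × 0.4 × 0.45 × (1−0.35) = 0.0418275
Highest score → dutch.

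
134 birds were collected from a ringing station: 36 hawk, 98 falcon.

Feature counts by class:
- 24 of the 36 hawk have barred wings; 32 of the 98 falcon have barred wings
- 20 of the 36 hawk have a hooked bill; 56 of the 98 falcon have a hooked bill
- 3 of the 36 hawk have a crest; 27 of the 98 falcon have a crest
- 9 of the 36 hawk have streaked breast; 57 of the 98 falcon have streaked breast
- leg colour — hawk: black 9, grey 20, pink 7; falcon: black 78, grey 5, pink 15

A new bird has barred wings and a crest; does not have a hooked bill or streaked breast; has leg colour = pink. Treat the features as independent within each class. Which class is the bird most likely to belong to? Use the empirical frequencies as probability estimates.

falcon

hawk: (36/134) × (24/36) × (16/36) × (3/36) × (27/36) × (7/36) ≈ 0.000967385
falcon: (98/134) × (32/98) × (42/98) × (27/98) × (41/98) × (15/98) ≈ 0.00180563
Highest score → falcon.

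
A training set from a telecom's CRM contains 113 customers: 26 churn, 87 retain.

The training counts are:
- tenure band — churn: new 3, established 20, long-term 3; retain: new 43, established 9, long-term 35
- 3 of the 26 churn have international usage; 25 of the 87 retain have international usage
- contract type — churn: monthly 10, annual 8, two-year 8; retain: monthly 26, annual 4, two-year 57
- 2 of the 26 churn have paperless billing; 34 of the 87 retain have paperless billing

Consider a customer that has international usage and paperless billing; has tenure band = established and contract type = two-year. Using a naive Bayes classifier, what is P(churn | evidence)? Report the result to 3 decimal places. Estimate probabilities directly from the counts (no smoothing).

churn: (26/113) × (20/26) × (3/26) × (8/26) × (2/26) ≈ 0.000483362
retain: (87/113) × (9/87) × (25/87) × (57/87) × (34/87) ≈ 0.00586003
P(churn | x) = 0.000483362 / 0.006343392 ≈ 0.076

0.076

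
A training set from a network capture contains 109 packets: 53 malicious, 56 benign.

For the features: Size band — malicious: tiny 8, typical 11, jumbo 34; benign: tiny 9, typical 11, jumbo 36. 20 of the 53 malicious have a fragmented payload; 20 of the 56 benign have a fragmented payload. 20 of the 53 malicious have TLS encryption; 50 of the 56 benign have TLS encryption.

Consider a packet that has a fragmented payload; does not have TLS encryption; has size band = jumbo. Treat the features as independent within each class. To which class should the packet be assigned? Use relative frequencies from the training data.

malicious: (53/109) × (34/53) × (20/53) × (33/53) ≈ 0.07329
benign: (56/109) × (36/56) × (20/56) × (6/56) ≈ 0.0126381
Highest score → malicious.

malicious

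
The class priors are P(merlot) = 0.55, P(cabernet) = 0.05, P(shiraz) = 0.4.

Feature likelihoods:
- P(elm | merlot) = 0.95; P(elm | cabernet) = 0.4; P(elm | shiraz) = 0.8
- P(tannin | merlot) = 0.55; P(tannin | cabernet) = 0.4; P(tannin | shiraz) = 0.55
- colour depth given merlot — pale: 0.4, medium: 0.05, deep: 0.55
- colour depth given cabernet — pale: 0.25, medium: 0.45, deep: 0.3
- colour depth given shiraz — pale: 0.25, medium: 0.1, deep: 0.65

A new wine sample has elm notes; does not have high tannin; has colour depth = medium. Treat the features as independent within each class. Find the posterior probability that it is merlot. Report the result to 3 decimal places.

0.373

merlot: 0.55 × 0.95 × (1−0.55) × 0.05 = 0.01175625
cabernet: 0.05 × 0.4 × (1−0.4) × 0.45 = 0.0054
shiraz: 0.4 × 0.8 × (1−0.55) × 0.1 = 0.0144
P(merlot | x) = 0.01175625 / 0.03155625 ≈ 0.373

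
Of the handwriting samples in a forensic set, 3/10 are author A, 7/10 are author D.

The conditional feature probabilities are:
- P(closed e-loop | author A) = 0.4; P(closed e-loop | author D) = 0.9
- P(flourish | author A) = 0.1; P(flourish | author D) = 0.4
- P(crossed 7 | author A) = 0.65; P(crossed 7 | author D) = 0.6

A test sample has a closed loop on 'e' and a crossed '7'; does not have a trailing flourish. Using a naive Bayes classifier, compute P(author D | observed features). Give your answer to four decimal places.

0.7636

author A: 0.3 × 0.4 × (1−0.1) × 0.65 = 0.0702
author D: 0.7 × 0.9 × (1−0.4) × 0.6 = 0.2268
P(author D | x) = 0.2268 / 0.297 ≈ 0.7636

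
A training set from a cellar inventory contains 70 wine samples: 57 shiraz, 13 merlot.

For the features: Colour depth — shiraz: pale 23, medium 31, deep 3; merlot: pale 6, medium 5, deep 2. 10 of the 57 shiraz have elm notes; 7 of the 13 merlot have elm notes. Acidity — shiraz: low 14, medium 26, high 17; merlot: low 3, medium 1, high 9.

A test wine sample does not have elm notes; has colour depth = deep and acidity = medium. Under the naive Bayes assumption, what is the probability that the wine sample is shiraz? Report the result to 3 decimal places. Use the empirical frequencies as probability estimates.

0.941

shiraz: (57/70) × (3/57) × (47/57) × (26/57) ≈ 0.0161192
merlot: (13/70) × (2/13) × (6/13) × (1/13) ≈ 0.00101437
P(shiraz | x) = 0.0161192 / 0.01713357 ≈ 0.941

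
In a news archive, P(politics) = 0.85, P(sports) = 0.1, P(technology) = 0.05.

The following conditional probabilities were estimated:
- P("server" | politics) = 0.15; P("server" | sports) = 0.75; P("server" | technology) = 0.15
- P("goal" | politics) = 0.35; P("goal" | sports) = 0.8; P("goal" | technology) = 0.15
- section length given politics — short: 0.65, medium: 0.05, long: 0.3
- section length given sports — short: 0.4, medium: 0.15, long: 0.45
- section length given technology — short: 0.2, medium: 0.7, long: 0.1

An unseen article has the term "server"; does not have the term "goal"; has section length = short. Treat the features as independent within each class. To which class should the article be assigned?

politics

politics: 0.85 × 0.15 × (1−0.35) × 0.65 = 0.05386875
sports: 0.1 × 0.75 × (1−0.8) × 0.4 = 0.006
technology: 0.05 × 0.15 × (1−0.15) × 0.2 = 0.001275
Highest score → politics.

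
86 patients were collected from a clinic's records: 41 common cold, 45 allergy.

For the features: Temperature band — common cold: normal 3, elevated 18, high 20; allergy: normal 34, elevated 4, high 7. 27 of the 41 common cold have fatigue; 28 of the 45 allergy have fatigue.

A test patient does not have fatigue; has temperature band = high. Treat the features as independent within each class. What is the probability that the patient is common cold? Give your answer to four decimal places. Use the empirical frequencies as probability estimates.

common cold: (41/86) × (20/41) × (14/41) ≈ 0.0794101
allergy: (45/86) × (7/45) × (17/45) ≈ 0.0307494
P(common cold | x) = 0.0794101 / 0.1101595 ≈ 0.7209

0.7209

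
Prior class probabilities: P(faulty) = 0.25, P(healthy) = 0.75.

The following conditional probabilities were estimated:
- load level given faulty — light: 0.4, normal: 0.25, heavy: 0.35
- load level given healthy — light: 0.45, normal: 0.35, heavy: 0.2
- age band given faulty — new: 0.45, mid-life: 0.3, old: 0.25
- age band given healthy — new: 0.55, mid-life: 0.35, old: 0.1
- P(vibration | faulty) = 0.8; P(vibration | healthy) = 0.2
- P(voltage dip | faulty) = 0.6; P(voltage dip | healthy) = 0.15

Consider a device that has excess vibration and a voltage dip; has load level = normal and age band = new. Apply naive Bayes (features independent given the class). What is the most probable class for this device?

faulty: 0.25 × 0.25 × 0.45 × 0.8 × 0.6 = 0.0135
healthy: 0.75 × 0.35 × 0.55 × 0.2 × 0.15 = 0.00433125
Highest score → faulty.

faulty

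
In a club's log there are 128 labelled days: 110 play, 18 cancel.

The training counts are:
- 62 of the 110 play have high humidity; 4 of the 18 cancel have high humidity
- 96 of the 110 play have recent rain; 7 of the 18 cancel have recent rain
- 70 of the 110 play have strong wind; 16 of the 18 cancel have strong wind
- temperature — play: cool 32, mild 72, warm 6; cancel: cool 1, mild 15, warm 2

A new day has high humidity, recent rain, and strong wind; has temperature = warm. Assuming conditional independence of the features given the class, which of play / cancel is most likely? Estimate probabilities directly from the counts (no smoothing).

play

play: (110/128) × (62/110) × (96/110) × (70/110) × (6/110) ≈ 0.0146732
cancel: (18/128) × (4/18) × (7/18) × (16/18) × (2/18) ≈ 0.00120027
Highest score → play.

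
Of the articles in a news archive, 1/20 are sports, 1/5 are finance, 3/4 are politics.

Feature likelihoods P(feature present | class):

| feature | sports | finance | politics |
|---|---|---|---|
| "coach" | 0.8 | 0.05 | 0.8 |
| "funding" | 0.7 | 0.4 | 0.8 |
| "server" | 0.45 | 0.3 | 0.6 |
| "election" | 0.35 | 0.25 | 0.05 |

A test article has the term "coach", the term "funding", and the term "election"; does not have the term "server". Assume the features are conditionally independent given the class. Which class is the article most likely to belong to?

politics

sports: 0.05 × 0.8 × 0.7 × (1−0.45) × 0.35 = 0.00539
finance: 0.2 × 0.05 × 0.4 × (1−0.3) × 0.25 = 0.0007
politics: 0.75 × 0.8 × 0.8 × (1−0.6) × 0.05 = 0.0096
Highest score → politics.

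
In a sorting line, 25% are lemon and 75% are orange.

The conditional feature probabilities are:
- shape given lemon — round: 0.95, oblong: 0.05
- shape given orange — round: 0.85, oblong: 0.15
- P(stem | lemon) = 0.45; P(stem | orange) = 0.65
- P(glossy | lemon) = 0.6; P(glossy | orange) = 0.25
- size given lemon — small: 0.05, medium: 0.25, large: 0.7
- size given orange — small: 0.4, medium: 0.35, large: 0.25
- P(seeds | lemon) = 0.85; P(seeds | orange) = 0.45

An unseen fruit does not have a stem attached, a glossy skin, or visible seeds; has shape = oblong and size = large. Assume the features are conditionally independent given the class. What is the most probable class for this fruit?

orange

lemon: 0.25 × 0.05 × (1−0.45) × (1−0.6) × 0.7 × (1−0.85) = 0.00028875
orange: 0.75 × 0.15 × (1−0.65) × (1−0.25) × 0.25 × (1−0.45) = 0.004060546875
Highest score → orange.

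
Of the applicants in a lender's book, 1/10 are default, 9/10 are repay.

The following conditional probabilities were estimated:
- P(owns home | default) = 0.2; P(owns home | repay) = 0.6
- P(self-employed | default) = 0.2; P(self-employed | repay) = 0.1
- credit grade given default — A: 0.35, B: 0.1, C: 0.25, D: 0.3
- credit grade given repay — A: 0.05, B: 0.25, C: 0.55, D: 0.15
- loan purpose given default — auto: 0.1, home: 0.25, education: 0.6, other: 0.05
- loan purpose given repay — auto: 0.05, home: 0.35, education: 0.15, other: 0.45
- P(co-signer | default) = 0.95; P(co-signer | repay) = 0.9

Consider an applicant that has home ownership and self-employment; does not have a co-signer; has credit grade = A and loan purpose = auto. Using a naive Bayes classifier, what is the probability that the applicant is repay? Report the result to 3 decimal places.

0.659

default: 0.1 × 0.2 × 0.2 × 0.35 × 0.1 × (1−0.95) = 0.000007
repay: 0.9 × 0.6 × 0.1 × 0.05 × 0.05 × (1−0.9) = 0.0000135
P(repay | x) = 0.0000135 / 0.0000205 ≈ 0.659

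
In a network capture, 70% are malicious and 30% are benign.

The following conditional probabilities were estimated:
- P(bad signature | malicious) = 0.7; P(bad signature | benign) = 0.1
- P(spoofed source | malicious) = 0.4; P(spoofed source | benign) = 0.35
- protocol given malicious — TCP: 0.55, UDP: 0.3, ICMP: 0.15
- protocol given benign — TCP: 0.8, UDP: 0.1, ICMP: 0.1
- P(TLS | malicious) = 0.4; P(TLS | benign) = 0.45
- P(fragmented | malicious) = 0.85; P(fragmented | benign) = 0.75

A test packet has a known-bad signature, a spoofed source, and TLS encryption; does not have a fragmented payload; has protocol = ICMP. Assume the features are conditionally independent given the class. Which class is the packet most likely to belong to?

malicious

malicious: 0.7 × 0.7 × 0.4 × 0.15 × 0.4 × (1−0.85) = 0.001764
benign: 0.3 × 0.1 × 0.35 × 0.1 × 0.45 × (1−0.75) = 0.000118125
Highest score → malicious.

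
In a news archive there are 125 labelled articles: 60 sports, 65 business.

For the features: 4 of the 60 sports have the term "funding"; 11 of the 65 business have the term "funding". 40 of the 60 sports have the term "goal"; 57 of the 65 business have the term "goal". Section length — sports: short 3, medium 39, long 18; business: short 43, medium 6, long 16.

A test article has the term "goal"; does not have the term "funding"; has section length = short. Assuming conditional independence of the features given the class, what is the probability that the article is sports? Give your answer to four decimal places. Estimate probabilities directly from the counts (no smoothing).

sports: (60/125) × (56/60) × (40/60) × (3/60) ≈ 0.0149333
business: (65/125) × (54/65) × (57/65) × (43/65) ≈ 0.250611
P(sports | x) = 0.0149333 / 0.2655443 ≈ 0.0562

0.0562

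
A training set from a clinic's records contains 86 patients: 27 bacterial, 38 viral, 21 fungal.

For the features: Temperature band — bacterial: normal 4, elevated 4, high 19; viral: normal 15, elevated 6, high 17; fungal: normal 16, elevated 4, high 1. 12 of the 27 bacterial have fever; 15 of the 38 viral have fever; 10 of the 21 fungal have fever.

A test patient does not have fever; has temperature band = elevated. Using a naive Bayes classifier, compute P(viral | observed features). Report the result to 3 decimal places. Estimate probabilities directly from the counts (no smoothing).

bacterial: (27/86) × (4/27) × (15/27) ≈ 0.0258398
viral: (38/86) × (6/38) × (23/38) ≈ 0.0422277
fungal: (21/86) × (4/21) × (11/21) ≈ 0.0243632
P(viral | x) = 0.0422277 / 0.0924307 ≈ 0.457

0.457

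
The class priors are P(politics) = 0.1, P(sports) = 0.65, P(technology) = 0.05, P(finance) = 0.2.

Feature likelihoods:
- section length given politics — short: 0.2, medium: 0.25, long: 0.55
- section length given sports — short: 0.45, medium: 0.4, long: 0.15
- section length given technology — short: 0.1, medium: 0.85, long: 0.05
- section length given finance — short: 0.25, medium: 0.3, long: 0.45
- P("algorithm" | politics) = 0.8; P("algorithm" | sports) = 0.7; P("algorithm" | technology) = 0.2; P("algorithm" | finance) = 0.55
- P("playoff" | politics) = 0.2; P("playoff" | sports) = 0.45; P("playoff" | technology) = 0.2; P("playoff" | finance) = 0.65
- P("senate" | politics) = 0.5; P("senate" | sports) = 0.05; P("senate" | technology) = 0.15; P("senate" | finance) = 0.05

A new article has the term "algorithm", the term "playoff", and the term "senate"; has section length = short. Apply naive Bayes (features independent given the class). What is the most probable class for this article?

sports

politics: 0.1 × 0.2 × 0.8 × 0.2 × 0.5 = 0.0016
sports: 0.65 × 0.45 × 0.7 × 0.45 × 0.05 = 0.004606875
technology: 0.05 × 0.1 × 0.2 × 0.2 × 0.15 = 0.00003
finance: 0.2 × 0.25 × 0.55 × 0.65 × 0.05 = 0.00089375
Highest score → sports.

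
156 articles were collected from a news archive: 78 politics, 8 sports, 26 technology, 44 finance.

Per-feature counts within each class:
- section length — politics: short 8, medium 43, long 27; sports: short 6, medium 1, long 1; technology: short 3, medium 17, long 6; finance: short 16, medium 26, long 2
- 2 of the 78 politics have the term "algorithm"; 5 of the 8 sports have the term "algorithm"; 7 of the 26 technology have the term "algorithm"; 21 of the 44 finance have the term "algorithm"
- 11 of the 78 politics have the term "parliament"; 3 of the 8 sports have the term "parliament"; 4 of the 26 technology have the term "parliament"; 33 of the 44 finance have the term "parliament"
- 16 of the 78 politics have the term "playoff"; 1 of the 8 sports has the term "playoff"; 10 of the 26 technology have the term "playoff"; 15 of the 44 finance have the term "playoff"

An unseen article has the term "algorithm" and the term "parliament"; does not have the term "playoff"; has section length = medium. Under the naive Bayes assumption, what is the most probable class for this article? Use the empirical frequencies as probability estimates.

finance

politics: (78/156) × (43/78) × (2/78) × (11/78) × (62/78) ≈ 0.000792272
sports: (8/156) × (1/8) × (5/8) × (3/8) × (7/8) ≈ 0.0013146
technology: (26/156) × (17/26) × (7/26) × (4/26) × (16/26) ≈ 0.00277768
finance: (44/156) × (26/44) × (21/44) × (33/44) × (29/44) ≈ 0.0393208
Highest score → finance.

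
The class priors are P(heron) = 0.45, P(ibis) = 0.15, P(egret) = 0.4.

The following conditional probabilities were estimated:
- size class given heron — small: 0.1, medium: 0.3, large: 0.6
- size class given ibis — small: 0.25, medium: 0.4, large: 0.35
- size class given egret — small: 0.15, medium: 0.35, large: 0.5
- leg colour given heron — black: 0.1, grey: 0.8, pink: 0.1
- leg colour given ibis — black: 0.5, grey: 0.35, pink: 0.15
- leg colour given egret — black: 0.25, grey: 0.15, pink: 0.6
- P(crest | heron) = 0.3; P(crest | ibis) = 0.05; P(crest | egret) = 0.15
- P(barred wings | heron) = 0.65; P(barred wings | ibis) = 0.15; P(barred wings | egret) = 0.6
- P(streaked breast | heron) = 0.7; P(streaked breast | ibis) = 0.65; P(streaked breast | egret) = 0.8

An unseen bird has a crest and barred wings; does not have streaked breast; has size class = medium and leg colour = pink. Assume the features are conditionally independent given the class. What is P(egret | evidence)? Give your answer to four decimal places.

0.6502

heron: 0.45 × 0.3 × 0.1 × 0.3 × 0.65 × (1−0.7) = 0.00078975
ibis: 0.15 × 0.4 × 0.15 × 0.05 × 0.15 × (1−0.65) = 0.000023625
egret: 0.4 × 0.35 × 0.6 × 0.15 × 0.6 × (1−0.8) = 0.001512
P(egret | x) = 0.001512 / 0.002325375 ≈ 0.6502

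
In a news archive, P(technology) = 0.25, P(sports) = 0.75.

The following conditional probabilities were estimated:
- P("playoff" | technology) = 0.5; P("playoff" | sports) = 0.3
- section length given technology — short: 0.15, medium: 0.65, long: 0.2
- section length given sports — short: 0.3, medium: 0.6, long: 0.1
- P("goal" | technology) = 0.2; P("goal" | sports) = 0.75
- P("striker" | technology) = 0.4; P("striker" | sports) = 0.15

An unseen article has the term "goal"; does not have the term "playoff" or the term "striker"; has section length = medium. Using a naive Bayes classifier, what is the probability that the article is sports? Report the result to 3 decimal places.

technology: 0.25 × (1−0.5) × 0.65 × 0.2 × (1−0.4) = 0.00975
sports: 0.75 × (1−0.3) × 0.6 × 0.75 × (1−0.15) = 0.2008125
P(sports | x) = 0.2008125 / 0.2105625 ≈ 0.954

0.954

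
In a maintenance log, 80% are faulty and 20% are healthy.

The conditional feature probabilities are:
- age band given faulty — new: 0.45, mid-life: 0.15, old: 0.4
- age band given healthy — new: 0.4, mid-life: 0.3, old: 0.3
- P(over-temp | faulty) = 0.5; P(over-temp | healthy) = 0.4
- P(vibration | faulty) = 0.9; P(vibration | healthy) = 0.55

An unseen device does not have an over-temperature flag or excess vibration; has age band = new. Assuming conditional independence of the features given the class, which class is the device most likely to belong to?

healthy

faulty: 0.8 × 0.45 × (1−0.5) × (1−0.9) = 0.018
healthy: 0.2 × 0.4 × (1−0.4) × (1−0.55) = 0.0216
Highest score → healthy.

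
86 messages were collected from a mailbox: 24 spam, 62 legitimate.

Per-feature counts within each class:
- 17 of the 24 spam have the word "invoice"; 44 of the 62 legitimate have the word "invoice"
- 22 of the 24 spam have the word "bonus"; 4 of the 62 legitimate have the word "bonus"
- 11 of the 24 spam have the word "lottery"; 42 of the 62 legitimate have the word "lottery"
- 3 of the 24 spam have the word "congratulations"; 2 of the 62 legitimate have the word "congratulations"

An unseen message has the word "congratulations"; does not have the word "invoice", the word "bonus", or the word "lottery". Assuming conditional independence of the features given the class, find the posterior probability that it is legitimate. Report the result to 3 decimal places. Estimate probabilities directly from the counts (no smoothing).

0.816

spam: (24/86) × (7/24) × (2/24) × (13/24) × (3/24) ≈ 0.000459262
legitimate: (62/86) × (18/62) × (58/62) × (20/62) × (2/62) ≈ 0.00203745
P(legitimate | x) = 0.00203745 / 0.002496712 ≈ 0.816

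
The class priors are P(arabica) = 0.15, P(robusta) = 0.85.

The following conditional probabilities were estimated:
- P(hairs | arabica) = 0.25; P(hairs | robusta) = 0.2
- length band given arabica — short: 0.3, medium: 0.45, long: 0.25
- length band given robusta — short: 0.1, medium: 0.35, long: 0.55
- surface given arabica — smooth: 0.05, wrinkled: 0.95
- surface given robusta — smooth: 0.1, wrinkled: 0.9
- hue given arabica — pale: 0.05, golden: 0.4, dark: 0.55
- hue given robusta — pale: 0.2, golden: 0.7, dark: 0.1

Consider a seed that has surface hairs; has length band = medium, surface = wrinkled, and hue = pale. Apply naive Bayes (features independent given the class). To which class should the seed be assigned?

robusta

arabica: 0.15 × 0.25 × 0.45 × 0.95 × 0.05 = 0.0008015625
robusta: 0.85 × 0.2 × 0.35 × 0.9 × 0.2 = 0.01071
Highest score → robusta.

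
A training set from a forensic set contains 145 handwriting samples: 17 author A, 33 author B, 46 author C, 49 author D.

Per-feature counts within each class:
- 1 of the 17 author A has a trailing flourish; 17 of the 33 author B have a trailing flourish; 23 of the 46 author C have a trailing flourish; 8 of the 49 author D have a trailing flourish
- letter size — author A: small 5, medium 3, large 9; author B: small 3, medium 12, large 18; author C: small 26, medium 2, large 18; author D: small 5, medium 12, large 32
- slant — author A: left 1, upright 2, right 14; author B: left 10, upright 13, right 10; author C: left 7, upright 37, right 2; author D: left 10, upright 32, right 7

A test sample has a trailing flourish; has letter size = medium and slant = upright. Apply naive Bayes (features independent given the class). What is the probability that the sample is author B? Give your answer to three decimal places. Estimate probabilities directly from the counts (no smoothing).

author A: (17/145) × (1/17) × (3/17) × (2/17) ≈ 0.000143181
author B: (33/145) × (17/33) × (12/33) × (13/33) ≈ 0.0167949
author C: (46/145) × (23/46) × (2/46) × (37/46) ≈ 0.00554723
author D: (49/145) × (8/49) × (12/49) × (32/49) ≈ 0.00882391
P(author B | x) = 0.0167949 / 0.031309221 ≈ 0.536

0.536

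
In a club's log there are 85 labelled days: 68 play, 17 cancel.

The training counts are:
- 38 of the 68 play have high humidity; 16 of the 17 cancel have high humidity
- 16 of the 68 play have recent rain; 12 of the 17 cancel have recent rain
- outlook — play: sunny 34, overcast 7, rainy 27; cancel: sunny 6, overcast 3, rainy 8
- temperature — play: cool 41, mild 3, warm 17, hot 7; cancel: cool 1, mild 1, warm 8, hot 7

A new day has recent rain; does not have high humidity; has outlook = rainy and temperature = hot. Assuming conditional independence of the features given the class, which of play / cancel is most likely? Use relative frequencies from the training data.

play: (68/85) × (30/68) × (16/68) × (27/68) × (7/68) ≈ 0.00339436
cancel: (17/85) × (1/17) × (12/17) × (8/17) × (7/17) ≈ 0.00160918
Highest score → play.

play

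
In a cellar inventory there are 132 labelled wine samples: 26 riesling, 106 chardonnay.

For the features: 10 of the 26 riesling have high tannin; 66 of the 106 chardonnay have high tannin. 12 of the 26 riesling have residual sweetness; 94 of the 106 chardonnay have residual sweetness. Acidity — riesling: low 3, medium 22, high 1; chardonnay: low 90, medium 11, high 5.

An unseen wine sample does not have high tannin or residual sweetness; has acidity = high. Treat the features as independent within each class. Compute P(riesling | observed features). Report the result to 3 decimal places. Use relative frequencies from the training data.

0.608

riesling: (26/132) × (16/26) × (14/26) × (1/26) ≈ 0.00251031
chardonnay: (106/132) × (40/106) × (12/106) × (5/106) ≈ 0.00161818
P(riesling | x) = 0.00251031 / 0.00412849 ≈ 0.608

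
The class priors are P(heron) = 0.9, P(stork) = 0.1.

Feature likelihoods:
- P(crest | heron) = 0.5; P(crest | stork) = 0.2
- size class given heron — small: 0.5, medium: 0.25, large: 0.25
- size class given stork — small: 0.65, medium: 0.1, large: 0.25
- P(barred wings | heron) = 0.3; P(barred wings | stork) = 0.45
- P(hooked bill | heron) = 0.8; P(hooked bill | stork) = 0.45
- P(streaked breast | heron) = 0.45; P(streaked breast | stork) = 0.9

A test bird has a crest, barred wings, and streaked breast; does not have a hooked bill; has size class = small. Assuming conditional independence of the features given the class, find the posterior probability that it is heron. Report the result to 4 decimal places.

heron: 0.9 × 0.5 × 0.5 × 0.3 × (1−0.8) × 0.45 = 0.006075
stork: 0.1 × 0.2 × 0.65 × 0.45 × (1−0.45) × 0.9 = 0.00289575
P(heron | x) = 0.006075 / 0.00897075 ≈ 0.6772

0.6772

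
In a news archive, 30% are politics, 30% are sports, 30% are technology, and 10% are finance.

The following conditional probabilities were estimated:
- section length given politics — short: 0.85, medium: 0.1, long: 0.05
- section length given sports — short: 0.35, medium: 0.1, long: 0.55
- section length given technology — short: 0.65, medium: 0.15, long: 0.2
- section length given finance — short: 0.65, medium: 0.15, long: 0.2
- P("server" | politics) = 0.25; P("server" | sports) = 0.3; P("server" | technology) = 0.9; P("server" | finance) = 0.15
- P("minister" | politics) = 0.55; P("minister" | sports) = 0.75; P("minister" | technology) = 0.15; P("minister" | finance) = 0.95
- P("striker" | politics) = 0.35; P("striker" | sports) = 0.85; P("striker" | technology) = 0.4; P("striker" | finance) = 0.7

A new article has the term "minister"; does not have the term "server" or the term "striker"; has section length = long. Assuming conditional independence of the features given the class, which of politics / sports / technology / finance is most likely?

sports

politics: 0.3 × 0.05 × (1−0.25) × 0.55 × (1−0.35) = 0.004021875
sports: 0.3 × 0.55 × (1−0.3) × 0.75 × (1−0.85) = 0.01299375
technology: 0.3 × 0.2 × (1−0.9) × 0.15 × (1−0.4) = 0.00054
finance: 0.1 × 0.2 × (1−0.15) × 0.95 × (1−0.7) = 0.004845
Highest score → sports.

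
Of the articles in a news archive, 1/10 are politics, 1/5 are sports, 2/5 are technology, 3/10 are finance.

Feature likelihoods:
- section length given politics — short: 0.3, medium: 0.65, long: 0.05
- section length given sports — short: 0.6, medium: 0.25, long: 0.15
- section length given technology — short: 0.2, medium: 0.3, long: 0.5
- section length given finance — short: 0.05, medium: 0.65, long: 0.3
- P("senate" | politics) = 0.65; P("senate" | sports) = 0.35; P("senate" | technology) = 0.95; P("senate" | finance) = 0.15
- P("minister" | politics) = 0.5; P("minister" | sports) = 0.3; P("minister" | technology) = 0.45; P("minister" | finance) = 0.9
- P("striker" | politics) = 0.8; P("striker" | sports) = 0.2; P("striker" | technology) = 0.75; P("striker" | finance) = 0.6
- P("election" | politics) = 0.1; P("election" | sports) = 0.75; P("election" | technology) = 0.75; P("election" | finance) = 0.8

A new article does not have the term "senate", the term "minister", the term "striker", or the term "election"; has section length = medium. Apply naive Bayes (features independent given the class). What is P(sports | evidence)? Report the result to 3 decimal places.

politics: 0.1 × 0.65 × (1−0.65) × (1−0.5) × (1−0.8) × (1−0.1) = 0.0020475
sports: 0.2 × 0.25 × (1−0.35) × (1−0.3) × (1−0.2) × (1−0.75) = 0.00455
technology: 0.4 × 0.3 × (1−0.95) × (1−0.45) × (1−0.75) × (1−0.75) = 0.00020625
finance: 0.3 × 0.65 × (1−0.15) × (1−0.9) × (1−0.6) × (1−0.8) = 0.001326
P(sports | x) = 0.00455 / 0.00812975 ≈ 0.560

0.560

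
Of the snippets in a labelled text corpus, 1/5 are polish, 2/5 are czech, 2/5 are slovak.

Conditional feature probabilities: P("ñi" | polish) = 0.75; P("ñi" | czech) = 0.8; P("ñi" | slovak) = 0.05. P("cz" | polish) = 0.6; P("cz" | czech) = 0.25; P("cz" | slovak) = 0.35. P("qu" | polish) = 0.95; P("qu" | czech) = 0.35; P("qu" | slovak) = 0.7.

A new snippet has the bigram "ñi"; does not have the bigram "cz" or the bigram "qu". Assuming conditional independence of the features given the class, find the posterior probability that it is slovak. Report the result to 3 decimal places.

polish: 0.2 × 0.75 × (1−0.6) × (1−0.95) = 0.003
czech: 0.4 × 0.8 × (1−0.25) × (1−0.35) = 0.156
slovak: 0.4 × 0.05 × (1−0.35) × (1−0.7) = 0.0039
P(slovak | x) = 0.0039 / 0.1629 ≈ 0.024

0.024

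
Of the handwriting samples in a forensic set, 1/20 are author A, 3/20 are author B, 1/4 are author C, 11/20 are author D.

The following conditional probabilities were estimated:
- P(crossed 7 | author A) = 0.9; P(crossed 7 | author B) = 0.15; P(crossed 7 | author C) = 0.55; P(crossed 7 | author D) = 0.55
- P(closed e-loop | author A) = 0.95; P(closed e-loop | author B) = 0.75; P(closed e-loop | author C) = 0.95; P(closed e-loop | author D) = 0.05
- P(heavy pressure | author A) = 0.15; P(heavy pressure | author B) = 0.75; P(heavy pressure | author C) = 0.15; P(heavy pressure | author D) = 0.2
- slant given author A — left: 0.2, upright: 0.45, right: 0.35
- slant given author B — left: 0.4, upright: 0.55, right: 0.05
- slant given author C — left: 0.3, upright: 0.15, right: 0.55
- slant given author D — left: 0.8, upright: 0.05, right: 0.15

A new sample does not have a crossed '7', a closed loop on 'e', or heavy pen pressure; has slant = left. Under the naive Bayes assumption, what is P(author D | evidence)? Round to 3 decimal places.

author A: 0.05 × (1−0.9) × (1−0.95) × (1−0.15) × 0.2 = 0.0000425
author B: 0.15 × (1−0.15) × (1−0.75) × (1−0.75) × 0.4 = 0.0031875
author C: 0.25 × (1−0.55) × (1−0.95) × (1−0.15) × 0.3 = 0.001434375
author D: 0.55 × (1−0.55) × (1−0.05) × (1−0.2) × 0.8 = 0.15048
P(author D | x) = 0.15048 / 0.155144375 ≈ 0.970

0.970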